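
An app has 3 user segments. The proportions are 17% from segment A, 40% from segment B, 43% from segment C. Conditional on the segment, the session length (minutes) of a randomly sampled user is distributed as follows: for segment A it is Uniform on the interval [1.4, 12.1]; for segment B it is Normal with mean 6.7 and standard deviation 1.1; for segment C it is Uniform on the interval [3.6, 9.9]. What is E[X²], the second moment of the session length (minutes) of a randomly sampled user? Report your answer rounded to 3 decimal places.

For each component E[X²] = Var + (mean)², giving A: 55.1033; B: 46.1; C: 48.87.
Overall E[X²] = 0.17·55.1033 + 0.4·46.1 + 0.43·48.87 = 48.8217.

48.822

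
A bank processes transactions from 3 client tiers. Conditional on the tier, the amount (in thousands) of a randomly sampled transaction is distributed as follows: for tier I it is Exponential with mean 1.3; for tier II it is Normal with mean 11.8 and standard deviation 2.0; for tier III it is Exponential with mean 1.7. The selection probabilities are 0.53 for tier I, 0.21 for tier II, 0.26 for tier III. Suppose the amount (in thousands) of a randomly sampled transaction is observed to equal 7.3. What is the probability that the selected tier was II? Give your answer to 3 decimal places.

0.483

Likelihoods f(7.3 | ·): I: 0.00280108; II: 0.0158698; III: 0.00802859.
Posterior ∝ prior × likelihood. Numerator for II: 0.21·0.0158698 = 0.00333266.
Normalizing constant: 0.53·0.00280108 + 0.21·0.0158698 + 0.26·0.00802859 = 0.00690467.
P(II | observation) = 0.00333266 / 0.00690467 = 0.482668.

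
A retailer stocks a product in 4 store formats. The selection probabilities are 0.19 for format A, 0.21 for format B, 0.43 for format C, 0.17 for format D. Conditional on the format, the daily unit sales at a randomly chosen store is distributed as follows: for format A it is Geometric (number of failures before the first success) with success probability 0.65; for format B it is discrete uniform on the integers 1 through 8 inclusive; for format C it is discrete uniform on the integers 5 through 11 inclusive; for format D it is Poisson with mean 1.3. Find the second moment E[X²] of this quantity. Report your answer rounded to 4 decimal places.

35.3158

For each component E[X²] = Var + (mean)², giving A: 1.11834; B: 25.5; C: 68; D: 2.99.
Overall E[X²] = 0.19·1.11834 + 0.21·25.5 + 0.43·68 + 0.17·2.99 = 35.3158.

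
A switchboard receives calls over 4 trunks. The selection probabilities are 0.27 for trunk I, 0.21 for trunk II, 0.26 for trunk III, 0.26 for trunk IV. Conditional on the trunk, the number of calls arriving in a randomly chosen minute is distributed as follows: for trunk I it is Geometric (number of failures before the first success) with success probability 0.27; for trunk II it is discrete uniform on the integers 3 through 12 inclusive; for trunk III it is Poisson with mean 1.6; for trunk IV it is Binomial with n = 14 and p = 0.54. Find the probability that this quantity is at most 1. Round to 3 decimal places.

0.263

Conditional on each trunk, P(X ≤ 1): I: 0.4671; II: 0; III: 0.524931; IV: 0.000331151.
By total probability, P(X ≤ 1) = 0.27·0.4671 + 0.21·0 + 0.26·0.524931 + 0.26·0.000331151 = 0.262685.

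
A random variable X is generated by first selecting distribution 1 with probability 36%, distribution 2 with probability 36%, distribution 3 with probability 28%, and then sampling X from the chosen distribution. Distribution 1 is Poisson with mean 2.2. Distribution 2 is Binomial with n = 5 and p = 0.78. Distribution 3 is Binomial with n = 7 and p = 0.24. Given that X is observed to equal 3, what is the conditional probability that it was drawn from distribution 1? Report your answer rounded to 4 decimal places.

0.3563

Likelihoods P(X=3 | ·): 1: 0.196639; 2: 0.229683; 3: 0.16142.
Posterior ∝ prior × likelihood. Numerator for 1: 0.36·0.196639 = 0.0707899.
Normalizing constant: 0.36·0.196639 + 0.36·0.229683 + 0.28·0.16142 = 0.198673.
P(1 | observation) = 0.0707899 / 0.198673 = 0.356313.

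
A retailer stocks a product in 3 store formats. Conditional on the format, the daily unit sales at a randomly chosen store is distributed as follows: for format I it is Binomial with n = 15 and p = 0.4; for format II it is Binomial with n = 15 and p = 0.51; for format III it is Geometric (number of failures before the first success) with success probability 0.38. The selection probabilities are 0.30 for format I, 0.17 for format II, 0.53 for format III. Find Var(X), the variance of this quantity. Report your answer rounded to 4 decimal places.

Per component, I: μ=6, E[X²]=39.6; II: μ=7.65, E[X²]=62.271; III: μ=1.63158, E[X²]=6.95568.
E[X] = 0.3·6 + 0.17·7.65 + 0.53·1.63158 = 3.96524.
E[X²] = 0.3·39.6 + 0.17·62.271 + 0.53·6.95568 = 26.1526.
Var(X) = E[X²] − (E[X])² = 26.1526 − 15.7231 = 10.4295.

10.4295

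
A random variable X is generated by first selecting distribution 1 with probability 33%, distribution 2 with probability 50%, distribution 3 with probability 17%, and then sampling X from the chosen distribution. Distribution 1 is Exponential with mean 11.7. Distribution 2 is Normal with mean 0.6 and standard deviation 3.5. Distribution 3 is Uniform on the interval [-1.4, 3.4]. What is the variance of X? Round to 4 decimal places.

78.3912

Per component, 1: μ=11.7, E[X²]=273.78; 2: μ=0.6, E[X²]=12.61; 3: μ=1, E[X²]=2.92.
E[X] = 0.33·11.7 + 0.5·0.6 + 0.17·1 = 4.331.
E[X²] = 0.33·273.78 + 0.5·12.61 + 0.17·2.92 = 97.1488.
Var(X) = E[X²] − (E[X])² = 97.1488 − 18.7576 = 78.3912.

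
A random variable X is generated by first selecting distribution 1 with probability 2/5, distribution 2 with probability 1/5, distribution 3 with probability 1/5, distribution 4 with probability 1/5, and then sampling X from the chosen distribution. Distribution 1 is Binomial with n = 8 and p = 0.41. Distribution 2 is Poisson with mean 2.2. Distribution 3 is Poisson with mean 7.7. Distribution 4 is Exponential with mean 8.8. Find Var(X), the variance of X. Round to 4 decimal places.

Per component, 1: μ=3.28, E[X²]=12.6936; 2: μ=2.2, E[X²]=7.04; 3: μ=7.7, E[X²]=66.99; 4: μ=8.8, E[X²]=154.88.
E[X] = 0.4·3.28 + 0.2·2.2 + 0.2·7.7 + 0.2·8.8 = 5.052.
E[X²] = 0.4·12.6936 + 0.2·7.04 + 0.2·66.99 + 0.2·154.88 = 50.8594.
Var(X) = E[X²] − (E[X])² = 50.8594 − 25.5227 = 25.3367.

25.3367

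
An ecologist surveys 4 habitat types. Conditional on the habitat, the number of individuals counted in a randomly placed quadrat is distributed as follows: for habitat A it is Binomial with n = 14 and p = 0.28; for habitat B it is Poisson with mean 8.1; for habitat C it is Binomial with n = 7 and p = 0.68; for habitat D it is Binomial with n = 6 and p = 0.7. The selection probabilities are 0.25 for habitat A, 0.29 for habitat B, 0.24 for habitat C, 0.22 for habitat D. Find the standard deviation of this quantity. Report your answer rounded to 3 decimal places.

Per component, A: μ=3.92, E[X²]=18.1888; B: μ=8.1, E[X²]=73.71; C: μ=4.76, E[X²]=24.1808; D: μ=4.2, E[X²]=18.9.
E[X] = 0.25·3.92 + 0.29·8.1 + 0.24·4.76 + 0.22·4.2 = 5.3954.
E[X²] = 0.25·18.1888 + 0.29·73.71 + 0.24·24.1808 + 0.22·18.9 = 35.8845.
Var(X) = E[X²] − (E[X])² = 35.8845 − 29.1103 = 6.77415.
SD(X) = √6.77415 = 2.60272.

2.603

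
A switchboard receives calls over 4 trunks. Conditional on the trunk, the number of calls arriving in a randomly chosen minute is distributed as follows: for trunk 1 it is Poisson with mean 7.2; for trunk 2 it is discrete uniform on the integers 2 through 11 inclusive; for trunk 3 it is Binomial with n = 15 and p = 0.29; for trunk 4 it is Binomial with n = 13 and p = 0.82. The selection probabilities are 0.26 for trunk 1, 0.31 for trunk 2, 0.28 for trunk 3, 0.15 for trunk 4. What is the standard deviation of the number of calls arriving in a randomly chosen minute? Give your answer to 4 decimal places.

3.0916

Per component, 1: μ=7.2, E[X²]=59.04; 2: μ=6.5, E[X²]=50.5; 3: μ=4.35, E[X²]=22.011; 4: μ=10.66, E[X²]=115.554.
E[X] = 0.26·7.2 + 0.31·6.5 + 0.28·4.35 + 0.15·10.66 = 6.704.
E[X²] = 0.26·59.04 + 0.31·50.5 + 0.28·22.011 + 0.15·115.554 = 54.5016.
Var(X) = E[X²] − (E[X])² = 54.5016 − 44.9436 = 9.55802.
SD(X) = √9.55802 = 3.09161.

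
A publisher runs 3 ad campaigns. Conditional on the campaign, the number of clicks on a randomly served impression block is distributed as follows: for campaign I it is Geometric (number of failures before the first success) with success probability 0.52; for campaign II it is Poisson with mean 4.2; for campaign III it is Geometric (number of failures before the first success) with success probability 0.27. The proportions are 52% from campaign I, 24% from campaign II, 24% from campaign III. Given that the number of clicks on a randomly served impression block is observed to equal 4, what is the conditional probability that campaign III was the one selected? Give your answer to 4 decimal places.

0.2317

Likelihoods P(X=4 | ·): I: 0.0276038; II: 0.194424; III: 0.0766753.
Posterior ∝ prior × likelihood. Numerator for III: 0.24·0.0766753 = 0.0184021.
Normalizing constant: 0.52·0.0276038 + 0.24·0.194424 + 0.24·0.0766753 = 0.0794177.
P(III | observation) = 0.0184021 / 0.0794177 = 0.231712.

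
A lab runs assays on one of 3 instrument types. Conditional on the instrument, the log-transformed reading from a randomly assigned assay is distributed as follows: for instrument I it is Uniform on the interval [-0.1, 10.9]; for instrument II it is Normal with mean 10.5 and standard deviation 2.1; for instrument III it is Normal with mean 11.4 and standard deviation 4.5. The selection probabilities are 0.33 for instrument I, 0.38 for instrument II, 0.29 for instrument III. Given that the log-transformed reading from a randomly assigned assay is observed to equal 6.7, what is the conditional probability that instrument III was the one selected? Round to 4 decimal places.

0.2528

Likelihoods f(6.7 | ·): I: 0.0909091; II: 0.0369546; III: 0.051383.
Posterior ∝ prior × likelihood. Numerator for III: 0.29·0.051383 = 0.0149011.
Normalizing constant: 0.33·0.0909091 + 0.38·0.0369546 + 0.29·0.051383 = 0.0589438.
P(III | observation) = 0.0149011 / 0.0589438 = 0.252801.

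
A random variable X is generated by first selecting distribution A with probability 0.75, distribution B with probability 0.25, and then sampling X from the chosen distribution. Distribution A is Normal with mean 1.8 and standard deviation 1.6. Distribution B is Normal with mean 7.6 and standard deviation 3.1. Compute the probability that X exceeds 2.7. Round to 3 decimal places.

Conditional on each component, P(X > 2.7): A: 0.286888; B: 0.94302.
By total probability, P(X > 2.7) = 0.75·0.286888 + 0.25·0.94302 = 0.450921.

0.451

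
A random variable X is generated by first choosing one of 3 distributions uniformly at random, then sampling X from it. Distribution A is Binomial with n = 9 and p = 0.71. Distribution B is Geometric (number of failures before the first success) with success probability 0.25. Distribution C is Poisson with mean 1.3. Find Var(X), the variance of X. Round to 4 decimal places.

Per component, A: μ=6.39, E[X²]=42.6852; B: μ=3, E[X²]=21; C: μ=1.3, E[X²]=2.99.
E[X] = 0.333333·6.39 + 0.333333·3 + 0.333333·1.3 = 3.56333.
E[X²] = 0.333333·42.6852 + 0.333333·21 + 0.333333·2.99 = 22.2251.
Var(X) = E[X²] − (E[X])² = 22.2251 − 12.6973 = 9.52772.

9.5277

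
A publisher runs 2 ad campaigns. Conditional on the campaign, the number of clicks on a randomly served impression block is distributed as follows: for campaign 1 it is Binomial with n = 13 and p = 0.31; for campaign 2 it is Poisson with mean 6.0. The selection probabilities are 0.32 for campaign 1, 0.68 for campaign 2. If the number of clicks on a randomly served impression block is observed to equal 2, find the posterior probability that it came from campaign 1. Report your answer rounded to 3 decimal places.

0.572

Likelihoods P(X=2 | ·): 1: 0.12652; 2: 0.0446175.
Posterior ∝ prior × likelihood. Numerator for 1: 0.32·0.12652 = 0.0404863.
Normalizing constant: 0.32·0.12652 + 0.68·0.0446175 = 0.0708262.
P(1 | observation) = 0.0404863 / 0.0708262 = 0.571629.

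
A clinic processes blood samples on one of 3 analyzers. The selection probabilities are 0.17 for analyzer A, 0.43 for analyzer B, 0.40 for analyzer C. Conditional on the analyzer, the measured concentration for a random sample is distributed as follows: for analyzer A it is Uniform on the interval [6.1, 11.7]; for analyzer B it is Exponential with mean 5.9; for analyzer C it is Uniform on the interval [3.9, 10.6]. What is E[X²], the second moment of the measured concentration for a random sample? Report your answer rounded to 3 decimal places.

For each component E[X²] = Var + (mean)², giving A: 81.8233; B: 69.62; C: 56.3033.
Overall E[X²] = 0.17·81.8233 + 0.43·69.62 + 0.4·56.3033 = 66.3679.

66.368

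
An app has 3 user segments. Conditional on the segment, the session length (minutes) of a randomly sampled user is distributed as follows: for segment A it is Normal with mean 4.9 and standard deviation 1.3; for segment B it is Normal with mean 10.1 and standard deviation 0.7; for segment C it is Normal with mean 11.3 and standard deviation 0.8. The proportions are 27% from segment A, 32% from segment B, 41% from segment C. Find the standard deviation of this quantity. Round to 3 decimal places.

2.817

Per component, A: μ=4.9, E[X²]=25.7; B: μ=10.1, E[X²]=102.5; C: μ=11.3, E[X²]=128.33.
E[X] = 0.27·4.9 + 0.32·10.1 + 0.41·11.3 = 9.188.
E[X²] = 0.27·25.7 + 0.32·102.5 + 0.41·128.33 = 92.3543.
Var(X) = E[X²] − (E[X])² = 92.3543 − 84.4193 = 7.93496.
SD(X) = √7.93496 = 2.81691.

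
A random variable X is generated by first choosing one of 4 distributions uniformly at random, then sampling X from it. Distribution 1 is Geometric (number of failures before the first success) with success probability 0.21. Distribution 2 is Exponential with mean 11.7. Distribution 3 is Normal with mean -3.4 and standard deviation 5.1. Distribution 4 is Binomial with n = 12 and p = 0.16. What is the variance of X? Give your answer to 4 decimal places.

74.9604

Per component, 1: μ=3.7619, E[X²]=32.0658; 2: μ=11.7, E[X²]=273.78; 3: μ=-3.4, E[X²]=37.57; 4: μ=1.92, E[X²]=5.2992.
E[X] = 0.25·3.7619 + 0.25·11.7 + 0.25·-3.4 + 0.25·1.92 = 3.49548.
E[X²] = 0.25·32.0658 + 0.25·273.78 + 0.25·37.57 + 0.25·5.2992 = 87.1787.
Var(X) = E[X²] − (E[X])² = 87.1787 − 12.2184 = 74.9604.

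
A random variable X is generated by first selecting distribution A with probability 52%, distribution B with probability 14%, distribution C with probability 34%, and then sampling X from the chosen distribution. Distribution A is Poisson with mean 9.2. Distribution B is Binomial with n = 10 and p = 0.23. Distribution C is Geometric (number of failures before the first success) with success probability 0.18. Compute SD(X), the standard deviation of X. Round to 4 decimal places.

Per component, A: μ=9.2, E[X²]=93.84; B: μ=2.3, E[X²]=7.061; C: μ=4.55556, E[X²]=46.0617.
E[X] = 0.52·9.2 + 0.14·2.3 + 0.34·4.55556 = 6.65489.
E[X²] = 0.52·93.84 + 0.14·7.061 + 0.34·46.0617 = 65.4463.
Var(X) = E[X²] − (E[X])² = 65.4463 − 44.2875 = 21.1588.
SD(X) = √21.1588 = 4.59987.

4.5999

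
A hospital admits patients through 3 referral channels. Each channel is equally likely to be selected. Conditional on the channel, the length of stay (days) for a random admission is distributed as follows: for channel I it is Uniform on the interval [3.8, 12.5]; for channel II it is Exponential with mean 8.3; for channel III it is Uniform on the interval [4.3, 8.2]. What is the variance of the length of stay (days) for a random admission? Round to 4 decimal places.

Per component, I: μ=8.15, E[X²]=72.73; II: μ=8.3, E[X²]=137.78; III: μ=6.25, E[X²]=40.33.
E[X] = 0.333333·8.15 + 0.333333·8.3 + 0.333333·6.25 = 7.56667.
E[X²] = 0.333333·72.73 + 0.333333·137.78 + 0.333333·40.33 = 83.6133.
Var(X) = E[X²] − (E[X])² = 83.6133 − 57.2544 = 26.3589.

26.3589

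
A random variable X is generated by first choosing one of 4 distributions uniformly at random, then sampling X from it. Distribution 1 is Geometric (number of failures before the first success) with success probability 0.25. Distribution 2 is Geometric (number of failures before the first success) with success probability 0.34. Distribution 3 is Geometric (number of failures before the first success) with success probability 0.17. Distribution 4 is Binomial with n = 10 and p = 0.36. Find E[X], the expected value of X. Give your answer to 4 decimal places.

3.3559

Component means — 1: 3; 2: 1.94118; 3: 4.88235; 4: 3.6.
E[X] = 0.25·3 + 0.25·1.94118 + 0.25·4.88235 + 0.25·3.6 = 3.35588.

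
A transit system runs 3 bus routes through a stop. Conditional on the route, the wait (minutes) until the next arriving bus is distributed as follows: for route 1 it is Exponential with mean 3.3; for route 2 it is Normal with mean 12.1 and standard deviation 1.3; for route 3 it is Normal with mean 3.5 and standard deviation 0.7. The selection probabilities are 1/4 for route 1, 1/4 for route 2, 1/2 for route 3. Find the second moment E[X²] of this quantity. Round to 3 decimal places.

For each component E[X²] = Var + (mean)², giving 1: 21.78; 2: 148.1; 3: 12.74.
Overall E[X²] = 0.25·21.78 + 0.25·148.1 + 0.5·12.74 = 48.84.

48.840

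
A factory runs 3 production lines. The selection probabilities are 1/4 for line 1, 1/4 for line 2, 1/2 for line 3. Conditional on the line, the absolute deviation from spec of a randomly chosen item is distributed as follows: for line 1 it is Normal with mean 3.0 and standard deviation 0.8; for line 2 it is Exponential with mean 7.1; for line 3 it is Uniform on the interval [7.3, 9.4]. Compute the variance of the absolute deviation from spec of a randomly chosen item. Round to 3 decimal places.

Per component, 1: μ=3, E[X²]=9.64; 2: μ=7.1, E[X²]=100.82; 3: μ=8.35, E[X²]=70.09.
E[X] = 0.25·3 + 0.25·7.1 + 0.5·8.35 = 6.7.
E[X²] = 0.25·9.64 + 0.25·100.82 + 0.5·70.09 = 62.66.
Var(X) = E[X²] − (E[X])² = 62.66 − 44.89 = 17.77.

17.770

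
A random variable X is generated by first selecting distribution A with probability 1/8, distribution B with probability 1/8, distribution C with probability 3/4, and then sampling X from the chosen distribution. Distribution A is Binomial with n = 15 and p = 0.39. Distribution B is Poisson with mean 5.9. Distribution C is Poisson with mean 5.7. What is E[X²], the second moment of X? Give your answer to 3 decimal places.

38.455

For each component E[X²] = Var + (mean)², giving A: 37.791; B: 40.71; C: 38.19.
Overall E[X²] = 0.125·37.791 + 0.125·40.71 + 0.75·38.19 = 38.4551.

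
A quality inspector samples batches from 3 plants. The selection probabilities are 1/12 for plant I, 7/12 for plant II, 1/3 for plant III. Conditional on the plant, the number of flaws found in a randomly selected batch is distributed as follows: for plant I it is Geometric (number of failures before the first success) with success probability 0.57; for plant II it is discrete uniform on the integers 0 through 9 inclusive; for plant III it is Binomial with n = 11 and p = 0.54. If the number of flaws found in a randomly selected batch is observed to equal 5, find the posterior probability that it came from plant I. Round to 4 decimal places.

0.0055

Likelihoods P(X=5 | ·): I: 0.00837948; II: 0.1; III: 0.200982.
Posterior ∝ prior × likelihood. Numerator for I: 0.0833333·0.00837948 = 0.00069829.
Normalizing constant: 0.0833333·0.00837948 + 0.583333·0.1 + 0.333333·0.200982 = 0.126026.
P(I | observation) = 0.00069829 / 0.126026 = 0.00554085.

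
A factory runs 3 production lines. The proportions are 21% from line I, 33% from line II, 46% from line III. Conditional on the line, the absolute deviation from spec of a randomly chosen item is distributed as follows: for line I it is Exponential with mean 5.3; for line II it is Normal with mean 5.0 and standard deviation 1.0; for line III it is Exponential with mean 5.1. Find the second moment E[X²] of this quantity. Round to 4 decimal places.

44.3070

For each component E[X²] = Var + (mean)², giving I: 56.18; II: 26; III: 52.02.
Overall E[X²] = 0.21·56.18 + 0.33·26 + 0.46·52.02 = 44.307.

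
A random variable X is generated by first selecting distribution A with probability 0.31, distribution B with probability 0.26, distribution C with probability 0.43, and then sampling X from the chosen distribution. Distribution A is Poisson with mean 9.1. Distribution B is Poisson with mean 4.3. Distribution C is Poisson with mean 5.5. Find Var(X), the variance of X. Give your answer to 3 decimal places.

Per component, A: μ=9.1, E[X²]=91.91; B: μ=4.3, E[X²]=22.79; C: μ=5.5, E[X²]=35.75.
E[X] = 0.31·9.1 + 0.26·4.3 + 0.43·5.5 = 6.304.
E[X²] = 0.31·91.91 + 0.26·22.79 + 0.43·35.75 = 49.79.
Var(X) = E[X²] − (E[X])² = 49.79 − 39.7404 = 10.0496.

10.050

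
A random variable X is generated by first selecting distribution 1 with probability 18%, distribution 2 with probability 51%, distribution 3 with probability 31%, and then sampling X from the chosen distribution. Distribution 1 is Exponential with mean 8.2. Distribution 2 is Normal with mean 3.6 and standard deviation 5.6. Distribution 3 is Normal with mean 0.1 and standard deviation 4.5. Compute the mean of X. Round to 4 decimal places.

3.3430

Component means — 1: 8.2; 2: 3.6; 3: 0.1.
E[X] = 0.18·8.2 + 0.51·3.6 + 0.31·0.1 = 3.343.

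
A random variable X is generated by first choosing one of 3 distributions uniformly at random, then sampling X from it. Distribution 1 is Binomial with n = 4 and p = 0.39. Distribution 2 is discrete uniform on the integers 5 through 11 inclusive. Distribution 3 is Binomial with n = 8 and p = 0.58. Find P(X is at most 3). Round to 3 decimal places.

Conditional on each component, P(X ≤ 3): 1: 0.976866; 2: 0; 3: 0.206164.
By total probability, P(X ≤ 3) = 0.333333·0.976866 + 0.333333·0 + 0.333333·0.206164 = 0.394343.

0.394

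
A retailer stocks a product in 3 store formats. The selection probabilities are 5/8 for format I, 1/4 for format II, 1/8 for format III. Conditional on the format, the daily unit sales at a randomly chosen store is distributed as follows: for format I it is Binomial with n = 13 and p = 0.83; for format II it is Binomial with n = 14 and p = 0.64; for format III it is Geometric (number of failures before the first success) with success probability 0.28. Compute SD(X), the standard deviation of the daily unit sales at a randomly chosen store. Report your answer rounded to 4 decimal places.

Per component, I: μ=10.79, E[X²]=118.258; II: μ=8.96, E[X²]=83.5072; III: μ=2.57143, E[X²]=15.7959.
E[X] = 0.625·10.79 + 0.25·8.96 + 0.125·2.57143 = 9.30518.
E[X²] = 0.625·118.258 + 0.25·83.5072 + 0.125·15.7959 = 96.7628.
Var(X) = E[X²] − (E[X])² = 96.7628 − 86.5863 = 10.1764.
SD(X) = √10.1764 = 3.19005.

3.1901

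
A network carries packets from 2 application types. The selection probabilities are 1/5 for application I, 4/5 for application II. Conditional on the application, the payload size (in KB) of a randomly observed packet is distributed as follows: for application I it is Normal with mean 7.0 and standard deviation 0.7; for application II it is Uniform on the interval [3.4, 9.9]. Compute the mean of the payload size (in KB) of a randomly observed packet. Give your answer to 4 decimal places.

Component means — I: 7; II: 6.65.
E[X] = 0.2·7 + 0.8·6.65 = 6.72.

6.7200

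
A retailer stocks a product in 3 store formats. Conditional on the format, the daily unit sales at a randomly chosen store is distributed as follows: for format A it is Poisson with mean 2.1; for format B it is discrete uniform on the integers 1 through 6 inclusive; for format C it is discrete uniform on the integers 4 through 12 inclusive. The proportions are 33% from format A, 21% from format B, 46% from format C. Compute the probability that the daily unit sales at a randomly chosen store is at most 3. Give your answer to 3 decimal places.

0.382

Conditional on each format, P(X ≤ 3): A: 0.838643; B: 0.5; C: 0.
By total probability, P(X ≤ 3) = 0.33·0.838643 + 0.21·0.5 + 0.46·0 = 0.381752.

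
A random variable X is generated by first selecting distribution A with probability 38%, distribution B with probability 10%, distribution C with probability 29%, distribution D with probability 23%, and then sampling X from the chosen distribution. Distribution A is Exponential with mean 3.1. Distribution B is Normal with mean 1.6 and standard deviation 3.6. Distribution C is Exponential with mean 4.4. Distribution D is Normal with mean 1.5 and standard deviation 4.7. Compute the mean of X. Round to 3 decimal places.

2.959

Component means — A: 3.1; B: 1.6; C: 4.4; D: 1.5.
E[X] = 0.38·3.1 + 0.1·1.6 + 0.29·4.4 + 0.23·1.5 = 2.959.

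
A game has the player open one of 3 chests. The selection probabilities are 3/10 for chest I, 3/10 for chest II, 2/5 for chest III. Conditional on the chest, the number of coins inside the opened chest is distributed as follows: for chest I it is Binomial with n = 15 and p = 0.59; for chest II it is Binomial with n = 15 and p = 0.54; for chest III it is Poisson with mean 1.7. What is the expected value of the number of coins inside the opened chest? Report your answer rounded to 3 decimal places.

5.765

Component means — I: 8.85; II: 8.1; III: 1.7.
E[X] = 0.3·8.85 + 0.3·8.1 + 0.4·1.7 = 5.765.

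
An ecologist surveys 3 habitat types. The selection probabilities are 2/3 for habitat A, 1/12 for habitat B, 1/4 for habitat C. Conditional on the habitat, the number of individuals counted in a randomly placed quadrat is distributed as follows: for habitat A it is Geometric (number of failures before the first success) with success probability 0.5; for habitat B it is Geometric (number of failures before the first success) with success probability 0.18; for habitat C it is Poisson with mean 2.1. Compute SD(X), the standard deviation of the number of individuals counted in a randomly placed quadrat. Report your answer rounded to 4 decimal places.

2.2354

Per component, A: μ=1, E[X²]=3; B: μ=4.55556, E[X²]=46.0617; C: μ=2.1, E[X²]=6.51.
E[X] = 0.666667·1 + 0.0833333·4.55556 + 0.25·2.1 = 1.5713.
E[X²] = 0.666667·3 + 0.0833333·46.0617 + 0.25·6.51 = 7.46598.
Var(X) = E[X²] − (E[X])² = 7.46598 − 2.46897 = 4.99701.
SD(X) = √4.99701 = 2.2354.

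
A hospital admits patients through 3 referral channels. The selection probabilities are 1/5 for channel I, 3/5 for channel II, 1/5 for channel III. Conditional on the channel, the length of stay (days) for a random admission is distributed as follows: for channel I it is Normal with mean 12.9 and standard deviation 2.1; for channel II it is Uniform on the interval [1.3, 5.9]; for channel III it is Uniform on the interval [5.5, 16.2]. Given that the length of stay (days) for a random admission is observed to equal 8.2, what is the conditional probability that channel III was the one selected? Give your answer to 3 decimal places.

Likelihoods f(8.2 | ·): I: 0.0155233; II: 0; III: 0.0934579.
Posterior ∝ prior × likelihood. Numerator for III: 0.2·0.0934579 = 0.0186916.
Normalizing constant: 0.2·0.0155233 + 0.6·0 + 0.2·0.0934579 = 0.0217963.
P(III | observation) = 0.0186916 / 0.0217963 = 0.85756.

0.858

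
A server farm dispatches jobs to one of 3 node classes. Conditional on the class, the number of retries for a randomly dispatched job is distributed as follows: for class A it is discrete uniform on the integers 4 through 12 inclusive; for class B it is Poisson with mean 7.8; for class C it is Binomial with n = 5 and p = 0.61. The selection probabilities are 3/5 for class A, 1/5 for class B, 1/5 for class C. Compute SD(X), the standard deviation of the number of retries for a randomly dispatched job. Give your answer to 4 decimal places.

Per component, A: μ=8, E[X²]=70.6667; B: μ=7.8, E[X²]=68.64; C: μ=3.05, E[X²]=10.492.
E[X] = 0.6·8 + 0.2·7.8 + 0.2·3.05 = 6.97.
E[X²] = 0.6·70.6667 + 0.2·68.64 + 0.2·10.492 = 58.2264.
Var(X) = E[X²] − (E[X])² = 58.2264 − 48.5809 = 9.6455.
SD(X) = √9.6455 = 3.10572.

3.1057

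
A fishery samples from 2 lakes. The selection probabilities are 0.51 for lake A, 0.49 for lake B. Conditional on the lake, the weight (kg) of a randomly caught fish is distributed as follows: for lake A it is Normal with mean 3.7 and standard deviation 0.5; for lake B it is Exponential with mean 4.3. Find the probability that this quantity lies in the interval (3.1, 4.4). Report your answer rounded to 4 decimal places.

0.4723

Conditional on each lake, P(3.1 < X < 4.4): A: 0.804174; B: 0.126877.
By total probability, P(3.1 < X < 4.4) = 0.51·0.804174 + 0.49·0.126877 = 0.472298.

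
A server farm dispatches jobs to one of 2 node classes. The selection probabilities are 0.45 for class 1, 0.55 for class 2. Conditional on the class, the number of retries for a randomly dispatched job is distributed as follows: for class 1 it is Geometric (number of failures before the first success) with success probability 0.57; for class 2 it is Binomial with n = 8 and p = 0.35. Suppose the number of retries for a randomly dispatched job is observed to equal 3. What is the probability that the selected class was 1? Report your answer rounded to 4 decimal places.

0.1175

Likelihoods P(X=3 | ·): 1: 0.045319; 2: 0.278586.
Posterior ∝ prior × likelihood. Numerator for 1: 0.45·0.045319 = 0.0203935.
Normalizing constant: 0.45·0.045319 + 0.55·0.278586 = 0.173616.
P(1 | observation) = 0.0203935 / 0.173616 = 0.117464.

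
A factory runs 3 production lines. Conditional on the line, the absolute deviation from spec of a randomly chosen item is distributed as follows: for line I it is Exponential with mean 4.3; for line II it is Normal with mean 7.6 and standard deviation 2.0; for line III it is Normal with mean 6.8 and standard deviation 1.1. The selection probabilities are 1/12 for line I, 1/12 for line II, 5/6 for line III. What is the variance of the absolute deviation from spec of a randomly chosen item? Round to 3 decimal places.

3.437

Per component, I: μ=4.3, E[X²]=36.98; II: μ=7.6, E[X²]=61.76; III: μ=6.8, E[X²]=47.45.
E[X] = 0.0833333·4.3 + 0.0833333·7.6 + 0.833333·6.8 = 6.65833.
E[X²] = 0.0833333·36.98 + 0.0833333·61.76 + 0.833333·47.45 = 47.77.
Var(X) = E[X²] − (E[X])² = 47.77 − 44.3334 = 3.4366.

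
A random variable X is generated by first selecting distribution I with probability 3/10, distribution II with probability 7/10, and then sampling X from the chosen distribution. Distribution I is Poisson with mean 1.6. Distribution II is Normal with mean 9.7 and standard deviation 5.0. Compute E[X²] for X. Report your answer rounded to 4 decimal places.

84.6110

For each component E[X²] = Var + (mean)², giving I: 4.16; II: 119.09.
Overall E[X²] = 0.3·4.16 + 0.7·119.09 = 84.611.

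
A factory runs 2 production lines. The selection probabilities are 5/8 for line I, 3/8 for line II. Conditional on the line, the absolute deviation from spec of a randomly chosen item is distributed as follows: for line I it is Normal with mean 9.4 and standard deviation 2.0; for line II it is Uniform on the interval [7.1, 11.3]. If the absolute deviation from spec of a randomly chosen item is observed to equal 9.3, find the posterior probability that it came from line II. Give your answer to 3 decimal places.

0.418

Likelihoods f(9.3 | ·): I: 0.199222; II: 0.238095.
Posterior ∝ prior × likelihood. Numerator for II: 0.375·0.238095 = 0.0892857.
Normalizing constant: 0.625·0.199222 + 0.375·0.238095 = 0.213799.
P(II | observation) = 0.0892857 / 0.213799 = 0.417614.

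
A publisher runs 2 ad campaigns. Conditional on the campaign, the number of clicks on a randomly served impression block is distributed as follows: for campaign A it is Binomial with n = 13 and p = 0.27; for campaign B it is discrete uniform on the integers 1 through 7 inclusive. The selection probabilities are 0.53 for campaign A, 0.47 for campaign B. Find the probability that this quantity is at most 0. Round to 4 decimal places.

0.0089

Conditional on each campaign, P(X ≤ 0): A: 0.0167185; B: 0.
By total probability, P(X ≤ 0) = 0.53·0.0167185 + 0.47·0 = 0.0088608.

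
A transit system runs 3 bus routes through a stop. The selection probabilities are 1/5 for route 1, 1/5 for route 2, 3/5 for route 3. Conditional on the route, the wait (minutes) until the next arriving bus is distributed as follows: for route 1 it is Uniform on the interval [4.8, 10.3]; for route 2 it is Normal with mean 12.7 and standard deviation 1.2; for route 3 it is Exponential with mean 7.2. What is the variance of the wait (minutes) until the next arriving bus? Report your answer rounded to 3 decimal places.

Per component, 1: μ=7.55, E[X²]=59.5233; 2: μ=12.7, E[X²]=162.73; 3: μ=7.2, E[X²]=103.68.
E[X] = 0.2·7.55 + 0.2·12.7 + 0.6·7.2 = 8.37.
E[X²] = 0.2·59.5233 + 0.2·162.73 + 0.6·103.68 = 106.659.
Var(X) = E[X²] − (E[X])² = 106.659 − 70.0569 = 36.6018.

36.602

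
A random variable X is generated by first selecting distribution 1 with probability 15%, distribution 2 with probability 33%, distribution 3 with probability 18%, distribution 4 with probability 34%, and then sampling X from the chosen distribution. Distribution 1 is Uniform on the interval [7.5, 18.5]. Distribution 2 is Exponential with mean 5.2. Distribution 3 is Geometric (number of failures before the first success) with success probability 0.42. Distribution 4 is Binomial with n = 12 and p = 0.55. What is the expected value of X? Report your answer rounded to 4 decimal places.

6.1586

Component means — 1: 13; 2: 5.2; 3: 1.38095; 4: 6.6.
E[X] = 0.15·13 + 0.33·5.2 + 0.18·1.38095 + 0.34·6.6 = 6.15857.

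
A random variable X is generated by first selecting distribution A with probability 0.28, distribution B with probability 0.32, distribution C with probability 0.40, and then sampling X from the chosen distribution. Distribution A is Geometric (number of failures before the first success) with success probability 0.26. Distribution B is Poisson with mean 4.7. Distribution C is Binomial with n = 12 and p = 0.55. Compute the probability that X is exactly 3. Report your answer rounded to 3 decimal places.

0.091

Conditional on each component, P(X = 3): A: 0.105358; B: 0.157383; C: 0.0276964.
By total probability, P(X = 3) = 0.28·0.105358 + 0.32·0.157383 + 0.4·0.0276964 = 0.0909415.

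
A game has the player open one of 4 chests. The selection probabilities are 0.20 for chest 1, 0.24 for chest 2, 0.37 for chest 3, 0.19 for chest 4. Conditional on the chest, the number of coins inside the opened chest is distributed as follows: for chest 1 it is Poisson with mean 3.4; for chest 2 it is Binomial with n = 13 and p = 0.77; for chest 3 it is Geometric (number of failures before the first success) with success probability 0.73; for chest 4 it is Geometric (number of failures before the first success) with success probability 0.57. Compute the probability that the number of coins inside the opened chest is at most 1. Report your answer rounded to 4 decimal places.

0.5273

Conditional on each chest, P(X ≤ 1): 1: 0.146842; 2: 2.24406e-07; 3: 0.9271; 4: 0.8151.
By total probability, P(X ≤ 1) = 0.2·0.146842 + 0.24·2.24406e-07 + 0.37·0.9271 + 0.19·0.8151 = 0.527265.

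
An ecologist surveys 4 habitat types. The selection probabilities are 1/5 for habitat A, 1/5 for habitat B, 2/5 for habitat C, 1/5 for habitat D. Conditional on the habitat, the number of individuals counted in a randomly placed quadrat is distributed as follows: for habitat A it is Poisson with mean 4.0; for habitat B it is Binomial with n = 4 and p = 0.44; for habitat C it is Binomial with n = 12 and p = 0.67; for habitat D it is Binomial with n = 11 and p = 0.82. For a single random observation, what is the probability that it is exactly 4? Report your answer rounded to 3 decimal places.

0.052

Conditional on each habitat, P(X = 4): A: 0.195367; B: 0.037481; C: 0.0140287; D: 0.000913433.
By total probability, P(X = 4) = 0.2·0.195367 + 0.2·0.037481 + 0.4·0.0140287 + 0.2·0.000913433 = 0.0523637.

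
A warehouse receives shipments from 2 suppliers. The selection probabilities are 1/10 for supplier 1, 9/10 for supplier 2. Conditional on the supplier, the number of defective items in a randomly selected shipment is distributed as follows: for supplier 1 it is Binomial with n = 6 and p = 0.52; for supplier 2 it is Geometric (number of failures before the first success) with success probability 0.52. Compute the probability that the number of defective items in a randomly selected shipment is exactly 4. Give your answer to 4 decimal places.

0.0501

Conditional on each supplier, P(X = 4): 1: 0.252689; 2: 0.0276038.
By total probability, P(X = 4) = 0.1·0.252689 + 0.9·0.0276038 = 0.0501123.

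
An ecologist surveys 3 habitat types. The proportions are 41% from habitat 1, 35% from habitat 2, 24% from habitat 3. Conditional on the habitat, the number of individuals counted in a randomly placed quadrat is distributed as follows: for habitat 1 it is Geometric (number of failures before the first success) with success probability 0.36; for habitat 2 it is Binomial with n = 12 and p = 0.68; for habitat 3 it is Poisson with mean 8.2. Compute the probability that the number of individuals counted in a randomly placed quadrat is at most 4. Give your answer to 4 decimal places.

0.3923

Conditional on each habitat, P(X ≤ 4): 1: 0.892626; 2: 0.014445; 3: 0.0887402.
By total probability, P(X ≤ 4) = 0.41·0.892626 + 0.35·0.014445 + 0.24·0.0887402 = 0.39233.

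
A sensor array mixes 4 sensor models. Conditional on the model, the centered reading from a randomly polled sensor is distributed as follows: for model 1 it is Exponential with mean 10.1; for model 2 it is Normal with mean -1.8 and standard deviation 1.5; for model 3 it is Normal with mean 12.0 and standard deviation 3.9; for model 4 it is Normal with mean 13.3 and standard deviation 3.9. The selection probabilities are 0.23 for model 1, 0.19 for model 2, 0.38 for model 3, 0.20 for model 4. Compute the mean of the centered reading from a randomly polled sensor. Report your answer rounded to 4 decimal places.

Component means — 1: 10.1; 2: -1.8; 3: 12; 4: 13.3.
E[X] = 0.23·10.1 + 0.19·-1.8 + 0.38·12 + 0.2·13.3 = 9.201.

9.2010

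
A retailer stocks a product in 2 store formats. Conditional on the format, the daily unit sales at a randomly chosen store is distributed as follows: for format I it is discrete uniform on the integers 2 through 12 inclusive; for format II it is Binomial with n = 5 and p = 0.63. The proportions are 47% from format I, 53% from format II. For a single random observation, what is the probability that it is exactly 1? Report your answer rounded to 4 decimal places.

Conditional on each format, P(X = 1): I: 0; II: 0.0590361.
By total probability, P(X = 1) = 0.47·0 + 0.53·0.0590361 = 0.0312891.

0.0313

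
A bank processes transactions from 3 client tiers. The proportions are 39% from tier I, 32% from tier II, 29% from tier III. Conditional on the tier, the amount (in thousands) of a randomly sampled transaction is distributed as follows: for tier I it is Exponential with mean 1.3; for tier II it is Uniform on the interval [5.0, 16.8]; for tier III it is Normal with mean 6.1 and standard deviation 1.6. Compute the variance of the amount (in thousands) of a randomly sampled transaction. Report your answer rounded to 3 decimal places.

21.360

Per component, I: μ=1.3, E[X²]=3.38; II: μ=10.9, E[X²]=130.413; III: μ=6.1, E[X²]=39.77.
E[X] = 0.39·1.3 + 0.32·10.9 + 0.29·6.1 = 5.764.
E[X²] = 0.39·3.38 + 0.32·130.413 + 0.29·39.77 = 54.5838.
Var(X) = E[X²] − (E[X])² = 54.5838 − 33.2237 = 21.3601.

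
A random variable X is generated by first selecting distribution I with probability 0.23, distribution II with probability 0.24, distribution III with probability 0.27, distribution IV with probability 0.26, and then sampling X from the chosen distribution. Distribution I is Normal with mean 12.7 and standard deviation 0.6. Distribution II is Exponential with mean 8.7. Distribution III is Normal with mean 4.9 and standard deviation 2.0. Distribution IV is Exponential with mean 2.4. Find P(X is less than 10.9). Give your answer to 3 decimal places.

0.699

Conditional on each component, P(X < 10.9): I: 0.0013499; II: 0.714317; III: 0.99865; IV: 0.989344.
By total probability, P(X < 10.9) = 0.23·0.0013499 + 0.24·0.714317 + 0.27·0.99865 + 0.26·0.989344 = 0.698612.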